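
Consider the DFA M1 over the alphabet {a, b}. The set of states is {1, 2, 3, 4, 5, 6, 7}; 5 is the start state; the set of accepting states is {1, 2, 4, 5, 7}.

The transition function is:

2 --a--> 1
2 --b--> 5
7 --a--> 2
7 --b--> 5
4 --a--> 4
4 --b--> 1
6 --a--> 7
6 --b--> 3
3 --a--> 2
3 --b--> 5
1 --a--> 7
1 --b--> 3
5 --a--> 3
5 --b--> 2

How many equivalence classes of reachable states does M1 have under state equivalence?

States {4,6} cannot be reached from the start state, so discard them.
P0 = {1,2,5,7} | {3}.
Split {1,2,5,7} by δ(·,a) → {1,2,7} and {5}.
Refine {1,2,7} on symbol b: members go to different blocks, giving {2,7} and {1}.
Refine {2,7} on symbol a: members go to different blocks, giving {2} and {7}.
No further refinement is possible. Final partition (5 blocks): {2} | {3} | {5} | {1} | {7}.

5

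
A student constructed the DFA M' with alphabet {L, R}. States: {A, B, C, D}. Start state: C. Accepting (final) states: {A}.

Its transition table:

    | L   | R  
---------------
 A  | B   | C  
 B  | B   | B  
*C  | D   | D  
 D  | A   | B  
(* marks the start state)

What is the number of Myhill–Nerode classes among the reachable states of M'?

Start with accepting vs non-accepting: {A} | {B,C,D}.
Refine {B,C,D} on symbol L: members go to different blocks, giving {B,C} and {D}.
Refine {B,C} on symbol L: members go to different blocks, giving {B} and {C}.
No further refinement is possible. Final partition (4 blocks): {A} | {B} | {D} | {C}.

4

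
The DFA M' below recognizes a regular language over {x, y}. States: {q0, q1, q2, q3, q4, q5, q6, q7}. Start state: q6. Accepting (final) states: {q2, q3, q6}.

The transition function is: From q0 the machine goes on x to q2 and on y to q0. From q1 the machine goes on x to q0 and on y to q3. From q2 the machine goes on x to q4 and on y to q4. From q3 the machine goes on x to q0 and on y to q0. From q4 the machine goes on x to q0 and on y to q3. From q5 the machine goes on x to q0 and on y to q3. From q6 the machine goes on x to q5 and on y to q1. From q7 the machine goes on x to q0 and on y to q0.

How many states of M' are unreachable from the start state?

1

No path from q6 leads to q7; the other 7 states are all reachable.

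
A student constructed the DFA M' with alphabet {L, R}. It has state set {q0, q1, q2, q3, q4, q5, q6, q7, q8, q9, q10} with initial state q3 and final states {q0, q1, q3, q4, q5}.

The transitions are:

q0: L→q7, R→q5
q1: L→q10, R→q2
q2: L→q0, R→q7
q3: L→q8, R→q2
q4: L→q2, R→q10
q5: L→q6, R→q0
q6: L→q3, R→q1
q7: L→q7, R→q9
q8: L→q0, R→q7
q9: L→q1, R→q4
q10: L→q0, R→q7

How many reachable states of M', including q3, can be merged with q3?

All states are reachable from the start state.
P0 = {q0,q1,q3,q4,q5} | {q2,q6,q7,q8,q9,q10}.
On input R, block {q0,q1,q3,q4,q5} splits into {q1,q3,q4} and {q0,q5}.
Split {q2,q6,q7,q8,q9,q10} by δ(·,L) → {q2,q8,q10} and {q6,q9} and {q7}.
Split {q0,q5} by δ(·,L) → {q0} and {q5}.
No further refinement is possible. Final partition (6 blocks): {q1,q3,q4} | {q2,q8,q10} | {q0} | {q6,q9} | {q7} | {q5}.
State q3 belongs to the block {q1,q3,q4}, which has 3 states.

3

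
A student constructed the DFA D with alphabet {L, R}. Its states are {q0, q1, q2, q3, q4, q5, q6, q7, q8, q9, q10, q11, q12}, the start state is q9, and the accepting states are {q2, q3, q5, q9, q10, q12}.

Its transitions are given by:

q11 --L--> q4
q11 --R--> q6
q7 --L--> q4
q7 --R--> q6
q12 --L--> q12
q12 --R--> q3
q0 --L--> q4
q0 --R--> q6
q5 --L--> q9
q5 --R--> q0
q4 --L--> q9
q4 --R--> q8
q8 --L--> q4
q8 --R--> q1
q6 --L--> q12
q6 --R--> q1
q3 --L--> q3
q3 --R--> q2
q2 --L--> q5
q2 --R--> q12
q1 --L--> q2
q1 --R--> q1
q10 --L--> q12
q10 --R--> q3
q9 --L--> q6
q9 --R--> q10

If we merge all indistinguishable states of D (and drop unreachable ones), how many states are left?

10

Reachable states from the start: {q0,q1,q2,q3,q4,q5,q6,q8,q9,q10,q12}. Unreachable: {q7,q11} — drop them.
P0 = {q2,q3,q5,q9,q10,q12} | {q0,q1,q4,q6,q8}.
On input L, block {q2,q3,q5,q9,q10,q12} splits into {q2,q3,q5,q10,q12} and {q9}.
On input L, block {q2,q3,q5,q10,q12} splits into {q2,q3,q10,q12} and {q5}.
Split {q2,q3,q10,q12} by δ(·,L) → {q3,q10,q12} and {q2}.
Split {q3,q10,q12} by δ(·,R) → {q10,q12} and {q3}.
Split {q0,q1,q4,q6,q8} by δ(·,L) → {q0,q8} and {q1} and {q4} and {q6}.
Refine {q0,q8} on symbol R: members go to different blocks, giving {q0} and {q8}.
No further refinement is possible. Final partition (10 blocks): {q10,q12} | {q0} | {q9} | {q5} | {q2} | {q3} | {q1} | {q4} | {q6} | {q8}.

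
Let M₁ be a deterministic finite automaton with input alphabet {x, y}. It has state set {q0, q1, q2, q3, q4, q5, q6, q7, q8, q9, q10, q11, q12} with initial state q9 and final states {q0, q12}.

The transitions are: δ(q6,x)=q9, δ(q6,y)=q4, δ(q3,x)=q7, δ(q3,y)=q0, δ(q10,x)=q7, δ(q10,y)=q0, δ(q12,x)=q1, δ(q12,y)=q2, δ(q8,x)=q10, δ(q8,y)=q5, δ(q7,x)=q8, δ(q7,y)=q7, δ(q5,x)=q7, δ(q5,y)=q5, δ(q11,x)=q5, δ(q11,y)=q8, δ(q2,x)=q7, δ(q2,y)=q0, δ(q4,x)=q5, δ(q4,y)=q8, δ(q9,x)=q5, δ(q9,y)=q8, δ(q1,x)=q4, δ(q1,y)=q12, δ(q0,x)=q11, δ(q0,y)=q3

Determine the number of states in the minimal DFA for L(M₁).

6

First remove the unreachable states {q1,q2,q4,q6,q12}; 8 states remain.
Initial partition by acceptance: {q0} | {q3,q5,q7,q8,q9,q10,q11}.
Split {q3,q5,q7,q8,q9,q10,q11} by δ(·,y) → {q5,q7,q8,q9,q11} and {q3,q10}.
Split {q5,q7,q8,q9,q11} by δ(·,x) → {q5,q7,q9,q11} and {q8}.
Split {q5,q7,q9,q11} by δ(·,x) → {q5,q9,q11} and {q7}.
Refine {q5,q9,q11} on symbol x: members go to different blocks, giving {q9,q11} and {q5}.
Stable partition: {q0} | {q9,q11} | {q3,q10} | {q8} | {q7} | {q5} — 6 equivalence classes.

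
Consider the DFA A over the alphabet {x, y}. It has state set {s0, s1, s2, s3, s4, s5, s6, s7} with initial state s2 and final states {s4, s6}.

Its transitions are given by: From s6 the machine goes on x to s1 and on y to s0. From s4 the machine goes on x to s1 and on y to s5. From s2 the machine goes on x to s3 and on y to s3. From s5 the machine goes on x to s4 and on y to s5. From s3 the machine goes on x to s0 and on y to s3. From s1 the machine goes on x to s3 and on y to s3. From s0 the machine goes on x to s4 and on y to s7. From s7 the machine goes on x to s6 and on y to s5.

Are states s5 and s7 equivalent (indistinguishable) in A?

Start with accepting vs non-accepting: {s4,s6} | {s0,s1,s2,s3,s5,s7}.
Split {s0,s1,s2,s3,s5,s7} by δ(·,x) → {s0,s5,s7} and {s1,s2,s3}.
On input x, block {s1,s2,s3} splits into {s1,s2} and {s3}.
No further refinement is possible. Final partition (4 blocks): {s4,s6} | {s0,s5,s7} | {s1,s2} | {s3}.
s5 and s7 lie in the same block of the stable partition, so they are equivalent — no string distinguishes them.

Yes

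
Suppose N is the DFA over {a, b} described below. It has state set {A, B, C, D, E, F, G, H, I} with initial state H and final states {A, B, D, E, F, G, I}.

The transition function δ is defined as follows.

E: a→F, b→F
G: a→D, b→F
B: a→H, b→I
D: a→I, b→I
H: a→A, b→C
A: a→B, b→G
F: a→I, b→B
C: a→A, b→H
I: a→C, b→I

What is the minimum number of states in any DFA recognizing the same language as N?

First remove the unreachable states {E}; 8 states remain.
P0 = {A,B,D,F,G,I} | {C,H}.
Split {A,B,D,F,G,I} by δ(·,a) → {A,D,F,G} and {B,I}.
Split {A,D,F,G} by δ(·,a) → {A,D,F} and {G}.
Refine {A,D,F} on symbol b: members go to different blocks, giving {D,F} and {A}.
Stable partition: {D,F} | {C,H} | {B,I} | {G} | {A} — 5 equivalence classes.

5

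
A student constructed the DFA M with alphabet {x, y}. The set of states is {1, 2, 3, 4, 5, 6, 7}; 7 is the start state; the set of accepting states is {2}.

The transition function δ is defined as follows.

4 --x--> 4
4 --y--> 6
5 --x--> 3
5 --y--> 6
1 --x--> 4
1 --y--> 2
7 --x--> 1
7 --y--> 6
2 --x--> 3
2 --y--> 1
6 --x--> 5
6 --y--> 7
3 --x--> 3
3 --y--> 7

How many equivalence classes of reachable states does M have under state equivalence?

Every state is reachable, so we keep all 7.
P0 = {2} | {1,3,4,5,6,7}.
Split {1,3,4,5,6,7} by δ(·,y) → {3,4,5,6,7} and {1}.
Refine {3,4,5,6,7} on symbol x: members go to different blocks, giving {3,4,5,6} and {7}.
Refine {3,4,5,6} on symbol y: members go to different blocks, giving {3,6} and {4,5}.
Split {3,6} by δ(·,x) → {3} and {6}.
Refine {4,5} on symbol x: members go to different blocks, giving {4} and {5}.
Stable partition: {2} | {3} | {1} | {7} | {4} | {6} | {5} — 7 equivalence classes.

7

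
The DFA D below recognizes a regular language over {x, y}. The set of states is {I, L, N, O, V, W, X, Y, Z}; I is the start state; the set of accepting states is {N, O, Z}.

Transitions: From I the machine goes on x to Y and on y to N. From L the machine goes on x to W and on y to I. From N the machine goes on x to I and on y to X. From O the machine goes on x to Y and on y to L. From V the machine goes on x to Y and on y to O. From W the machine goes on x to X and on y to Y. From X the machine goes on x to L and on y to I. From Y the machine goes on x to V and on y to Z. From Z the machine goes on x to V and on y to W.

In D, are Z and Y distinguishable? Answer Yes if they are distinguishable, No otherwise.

P0 = {N,O,Z} | {I,L,V,W,X,Y}.
Split {I,L,V,W,X,Y} by δ(·,y) → {I,V,Y} and {L,W,X}.
No further refinement is possible. Final partition (3 blocks): {N,O,Z} | {I,V,Y} | {L,W,X}.
Z and Y end up in different blocks, so they are distinguishable. For instance, the string 'ε' is accepted from only Z.

Yes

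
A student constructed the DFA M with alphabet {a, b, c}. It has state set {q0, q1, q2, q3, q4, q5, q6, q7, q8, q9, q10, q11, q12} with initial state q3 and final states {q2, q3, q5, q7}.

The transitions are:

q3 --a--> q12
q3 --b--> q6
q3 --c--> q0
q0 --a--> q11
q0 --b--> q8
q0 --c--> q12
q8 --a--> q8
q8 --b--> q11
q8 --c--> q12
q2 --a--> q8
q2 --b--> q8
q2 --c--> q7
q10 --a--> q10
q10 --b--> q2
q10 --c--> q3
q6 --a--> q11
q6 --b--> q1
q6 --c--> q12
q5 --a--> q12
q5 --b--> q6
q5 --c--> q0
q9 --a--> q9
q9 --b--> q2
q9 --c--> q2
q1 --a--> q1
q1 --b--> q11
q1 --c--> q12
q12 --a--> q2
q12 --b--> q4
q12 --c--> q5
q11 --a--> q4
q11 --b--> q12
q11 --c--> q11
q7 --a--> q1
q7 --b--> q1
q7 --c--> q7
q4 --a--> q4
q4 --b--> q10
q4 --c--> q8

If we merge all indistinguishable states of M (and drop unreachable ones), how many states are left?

Reachable states from the start: {q0,q1,q2,q3,q4,q5,q6,q7,q8,q10,q11,q12}. Unreachable: {q9} — drop them.
Start with accepting vs non-accepting: {q2,q3,q5,q7} | {q0,q1,q4,q6,q8,q10,q11,q12}.
On input c, block {q2,q3,q5,q7} splits into {q2,q7} and {q3,q5}.
Split {q0,q1,q4,q6,q8,q10,q11,q12} by δ(·,a) → {q0,q1,q4,q6,q8,q10,q11} and {q12}.
Split {q0,q1,q4,q6,q8,q10,q11} by δ(·,b) → {q0,q1,q4,q6,q8} and {q10} and {q11}.
On input a, block {q0,q1,q4,q6,q8} splits into {q1,q4,q8} and {q0,q6}.
On input b, block {q1,q4,q8} splits into {q1,q8} and {q4}.
The partition is now stable with 8 blocks: {q2,q7} | {q1,q8} | {q3,q5} | {q12} | {q10} | {q11} | {q0,q6} | {q4}.

8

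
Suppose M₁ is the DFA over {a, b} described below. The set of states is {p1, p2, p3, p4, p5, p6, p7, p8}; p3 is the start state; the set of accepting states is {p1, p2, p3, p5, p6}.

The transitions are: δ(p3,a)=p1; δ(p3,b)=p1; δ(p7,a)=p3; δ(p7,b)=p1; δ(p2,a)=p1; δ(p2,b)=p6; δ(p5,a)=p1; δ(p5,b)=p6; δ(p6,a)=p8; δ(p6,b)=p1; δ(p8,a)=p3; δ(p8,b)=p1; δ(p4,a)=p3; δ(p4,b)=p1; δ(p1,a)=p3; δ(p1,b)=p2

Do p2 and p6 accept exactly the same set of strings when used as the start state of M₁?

States {p4,p5,p7} cannot be reached from the start state, so discard them.
P0 = {p1,p2,p3,p6} | {p8}.
Refine {p1,p2,p3,p6} on symbol a: members go to different blocks, giving {p1,p2,p3} and {p6}.
Split {p1,p2,p3} by δ(·,b) → {p1,p3} and {p2}.
Split {p1,p3} by δ(·,b) → {p1} and {p3}.
No further refinement is possible. Final partition (5 blocks): {p1} | {p8} | {p6} | {p2} | {p3}.
p2 and p6 end up in different blocks, so they are distinguishable. For instance, the string 'a' is accepted from only p2.

No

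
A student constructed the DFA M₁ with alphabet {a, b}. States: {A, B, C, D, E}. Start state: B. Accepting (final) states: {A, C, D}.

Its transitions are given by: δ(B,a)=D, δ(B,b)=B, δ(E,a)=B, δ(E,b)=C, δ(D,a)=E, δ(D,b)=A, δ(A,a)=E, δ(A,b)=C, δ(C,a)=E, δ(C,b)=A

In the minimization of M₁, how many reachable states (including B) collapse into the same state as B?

Start with accepting vs non-accepting: {A,C,D} | {B,E}.
On input a, block {B,E} splits into {B} and {E}.
No further refinement is possible. Final partition (3 blocks): {A,C,D} | {B} | {E}.
State B belongs to the block {B}, which has 1 states.

1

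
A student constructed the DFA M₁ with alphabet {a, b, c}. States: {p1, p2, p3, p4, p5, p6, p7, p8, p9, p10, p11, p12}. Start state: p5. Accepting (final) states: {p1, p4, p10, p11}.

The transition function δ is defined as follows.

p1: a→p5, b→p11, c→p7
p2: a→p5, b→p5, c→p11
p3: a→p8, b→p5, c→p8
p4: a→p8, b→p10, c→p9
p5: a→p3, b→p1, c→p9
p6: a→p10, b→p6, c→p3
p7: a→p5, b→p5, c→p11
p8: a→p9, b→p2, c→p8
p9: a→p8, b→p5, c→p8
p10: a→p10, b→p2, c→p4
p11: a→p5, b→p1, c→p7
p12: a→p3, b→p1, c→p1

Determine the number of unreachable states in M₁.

4

BFS from p5 reaches {p1, p2, p3, p5, p7, p8, p9, p11}; the 4 state(s) p4, p6, p10, p12 are never visited.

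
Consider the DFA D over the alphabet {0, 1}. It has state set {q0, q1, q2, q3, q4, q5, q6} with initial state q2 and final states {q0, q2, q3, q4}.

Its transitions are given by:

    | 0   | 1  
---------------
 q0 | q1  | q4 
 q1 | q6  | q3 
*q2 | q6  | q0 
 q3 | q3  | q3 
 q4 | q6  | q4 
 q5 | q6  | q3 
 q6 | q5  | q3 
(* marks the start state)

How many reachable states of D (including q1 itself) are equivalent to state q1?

3

Initial partition by acceptance: {q0,q2,q3,q4} | {q1,q5,q6}.
Split {q0,q2,q3,q4} by δ(·,0) → {q0,q2,q4} and {q3}.
Stable partition: {q0,q2,q4} | {q1,q5,q6} | {q3} — 3 equivalence classes.
The equivalence class containing q1 is {q1,q5,q6}, of size 3.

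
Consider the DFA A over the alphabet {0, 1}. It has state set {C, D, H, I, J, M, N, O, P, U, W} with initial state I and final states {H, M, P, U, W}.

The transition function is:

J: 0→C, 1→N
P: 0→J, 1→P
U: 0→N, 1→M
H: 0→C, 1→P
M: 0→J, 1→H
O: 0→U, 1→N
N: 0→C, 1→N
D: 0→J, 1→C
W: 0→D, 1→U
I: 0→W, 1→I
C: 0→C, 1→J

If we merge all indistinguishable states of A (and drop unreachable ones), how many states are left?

3

Reachable states from the start: {C,D,H,I,J,M,N,P,U,W}. Unreachable: {O} — drop them.
Initial partition by acceptance: {H,M,P,U,W} | {C,D,I,J,N}.
Split {C,D,I,J,N} by δ(·,0) → {C,D,J,N} and {I}.
No further refinement is possible. Final partition (3 blocks): {H,M,P,U,W} | {C,D,J,N} | {I}.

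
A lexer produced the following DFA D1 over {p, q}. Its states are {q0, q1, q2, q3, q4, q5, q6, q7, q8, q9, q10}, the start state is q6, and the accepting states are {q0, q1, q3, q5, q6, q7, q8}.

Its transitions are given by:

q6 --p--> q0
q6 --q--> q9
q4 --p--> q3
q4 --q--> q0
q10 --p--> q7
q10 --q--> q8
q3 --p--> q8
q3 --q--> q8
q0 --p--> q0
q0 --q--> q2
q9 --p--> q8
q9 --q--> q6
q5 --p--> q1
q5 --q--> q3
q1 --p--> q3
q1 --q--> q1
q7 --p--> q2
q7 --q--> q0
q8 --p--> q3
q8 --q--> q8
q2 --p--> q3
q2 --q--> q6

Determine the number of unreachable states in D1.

5

Starting at q6 and following transitions, the reachable set is {q0, q2, q3, q6, q8, q9}. That leaves q1, q4, q5, q7, q10 unreachable — 5 in total.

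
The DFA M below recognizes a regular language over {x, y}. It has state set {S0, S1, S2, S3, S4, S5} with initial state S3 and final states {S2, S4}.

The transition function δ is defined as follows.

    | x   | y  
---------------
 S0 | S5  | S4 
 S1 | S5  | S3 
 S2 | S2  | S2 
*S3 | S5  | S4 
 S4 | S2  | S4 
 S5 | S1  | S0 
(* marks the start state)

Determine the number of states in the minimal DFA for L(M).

3

All states are reachable from the start state.
P0 = {S2,S4} | {S0,S1,S3,S5}.
Split {S0,S1,S3,S5} by δ(·,y) → {S0,S3} and {S1,S5}.
Stable partition: {S2,S4} | {S0,S3} | {S1,S5} — 3 equivalence classes.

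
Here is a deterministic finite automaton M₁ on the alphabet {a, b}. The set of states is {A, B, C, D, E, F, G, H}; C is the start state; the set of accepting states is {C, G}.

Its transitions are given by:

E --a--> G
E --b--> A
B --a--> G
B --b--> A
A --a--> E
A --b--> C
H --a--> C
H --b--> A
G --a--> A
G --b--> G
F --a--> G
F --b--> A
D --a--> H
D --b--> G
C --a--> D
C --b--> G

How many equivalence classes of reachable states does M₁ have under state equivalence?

First remove the unreachable states {B,F}; 6 states remain.
Start with accepting vs non-accepting: {C,G} | {A,D,E,H}.
Refine {A,D,E,H} on symbol a: members go to different blocks, giving {A,D} and {E,H}.
Stable partition: {C,G} | {A,D} | {E,H} — 3 equivalence classes.

3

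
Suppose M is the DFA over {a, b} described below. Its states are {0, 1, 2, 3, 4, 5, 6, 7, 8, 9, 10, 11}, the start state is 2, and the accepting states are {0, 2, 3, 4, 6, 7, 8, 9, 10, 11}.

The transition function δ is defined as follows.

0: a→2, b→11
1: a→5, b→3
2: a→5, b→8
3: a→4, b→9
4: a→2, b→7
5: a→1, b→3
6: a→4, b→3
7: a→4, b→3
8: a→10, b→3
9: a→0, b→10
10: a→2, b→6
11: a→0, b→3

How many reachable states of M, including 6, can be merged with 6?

4

P0 = {0,2,3,4,6,7,8,9,10,11} | {1,5}.
Refine {0,2,3,4,6,7,8,9,10,11} on symbol a: members go to different blocks, giving {0,3,4,6,7,8,9,10,11} and {2}.
Split {0,3,4,6,7,8,9,10,11} by δ(·,a) → {3,6,7,8,9,11} and {0,4,10}.
Refine {3,6,7,8,9,11} on symbol b: members go to different blocks, giving {3,6,7,8,11} and {9}.
Split {3,6,7,8,11} by δ(·,b) → {6,7,8,11} and {3}.
No further refinement is possible. Final partition (6 blocks): {6,7,8,11} | {1,5} | {2} | {0,4,10} | {9} | {3}.
State 6 belongs to the block {6,7,8,11}, which has 4 states.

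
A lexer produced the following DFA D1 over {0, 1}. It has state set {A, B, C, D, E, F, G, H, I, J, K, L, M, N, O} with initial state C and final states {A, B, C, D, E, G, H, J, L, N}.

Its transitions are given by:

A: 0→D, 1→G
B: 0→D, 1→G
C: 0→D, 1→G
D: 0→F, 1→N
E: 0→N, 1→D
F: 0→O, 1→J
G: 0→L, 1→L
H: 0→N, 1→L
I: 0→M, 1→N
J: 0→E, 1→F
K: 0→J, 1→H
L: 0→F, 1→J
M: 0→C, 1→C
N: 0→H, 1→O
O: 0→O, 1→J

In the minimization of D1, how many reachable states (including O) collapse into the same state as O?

Reachable states from the start: {C,D,E,F,G,H,J,L,N,O}. Unreachable: {A,B,I,K,M} — drop them.
P0 = {C,D,E,G,H,J,L,N} | {F,O}.
Refine {C,D,E,G,H,J,L,N} on symbol 0: members go to different blocks, giving {C,E,G,H,J,N} and {D,L}.
Split {C,E,G,H,J,N} by δ(·,0) → {E,H,J,N} and {C,G}.
Split {E,H,J,N} by δ(·,1) → {E,H} and {J,N}.
Refine {C,G} on symbol 1: members go to different blocks, giving {C} and {G}.
No further refinement is possible. Final partition (6 blocks): {E,H} | {F,O} | {D,L} | {C} | {J,N} | {G}.
State O belongs to the block {F,O}, which has 2 states.

2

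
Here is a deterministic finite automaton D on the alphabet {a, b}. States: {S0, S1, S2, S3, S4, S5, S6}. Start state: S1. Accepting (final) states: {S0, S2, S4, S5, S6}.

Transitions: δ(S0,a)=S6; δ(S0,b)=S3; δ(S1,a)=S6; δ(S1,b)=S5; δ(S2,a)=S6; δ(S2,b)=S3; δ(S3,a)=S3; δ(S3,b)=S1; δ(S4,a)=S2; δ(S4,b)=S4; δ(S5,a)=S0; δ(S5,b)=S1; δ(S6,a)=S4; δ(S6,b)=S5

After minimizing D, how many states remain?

6

Start with accepting vs non-accepting: {S0,S2,S4,S5,S6} | {S1,S3}.
Refine {S0,S2,S4,S5,S6} on symbol b: members go to different blocks, giving {S0,S2,S5} and {S4,S6}.
On input a, block {S0,S2,S5} splits into {S0,S2} and {S5}.
On input a, block {S1,S3} splits into {S1} and {S3}.
Refine {S4,S6} on symbol a: members go to different blocks, giving {S4} and {S6}.
Stable partition: {S0,S2} | {S1} | {S4} | {S5} | {S3} | {S6} — 6 equivalence classes.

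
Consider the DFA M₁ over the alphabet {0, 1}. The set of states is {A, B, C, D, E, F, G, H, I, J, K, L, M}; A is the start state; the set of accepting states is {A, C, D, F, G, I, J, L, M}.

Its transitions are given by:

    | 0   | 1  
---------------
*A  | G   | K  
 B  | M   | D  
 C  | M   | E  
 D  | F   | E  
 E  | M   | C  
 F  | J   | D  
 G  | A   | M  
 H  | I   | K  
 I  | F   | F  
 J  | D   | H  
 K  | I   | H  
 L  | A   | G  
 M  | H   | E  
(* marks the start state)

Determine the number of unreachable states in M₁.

2

No path from A leads to B, L; the other 11 states are all reachable.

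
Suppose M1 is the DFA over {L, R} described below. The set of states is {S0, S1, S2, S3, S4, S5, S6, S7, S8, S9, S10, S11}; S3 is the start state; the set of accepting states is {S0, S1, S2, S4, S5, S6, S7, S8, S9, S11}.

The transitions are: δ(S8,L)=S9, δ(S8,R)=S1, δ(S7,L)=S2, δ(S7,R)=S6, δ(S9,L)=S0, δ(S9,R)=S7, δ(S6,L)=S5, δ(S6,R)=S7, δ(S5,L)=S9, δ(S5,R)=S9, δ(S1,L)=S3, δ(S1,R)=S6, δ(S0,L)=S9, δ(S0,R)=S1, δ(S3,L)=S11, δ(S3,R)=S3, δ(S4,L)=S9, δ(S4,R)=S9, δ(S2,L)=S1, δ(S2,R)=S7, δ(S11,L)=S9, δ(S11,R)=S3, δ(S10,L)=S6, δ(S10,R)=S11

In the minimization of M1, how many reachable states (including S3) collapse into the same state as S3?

1

States {S4,S8,S10} cannot be reached from the start state, so discard them.
Initial partition by acceptance: {S0,S1,S2,S5,S6,S7,S9,S11} | {S3}.
Split {S0,S1,S2,S5,S6,S7,S9,S11} by δ(·,L) → {S0,S2,S5,S6,S7,S9,S11} and {S1}.
Split {S0,S2,S5,S6,S7,S9,S11} by δ(·,L) → {S0,S5,S6,S7,S9,S11} and {S2}.
On input L, block {S0,S5,S6,S7,S9,S11} splits into {S0,S5,S6,S9,S11} and {S7}.
On input R, block {S0,S5,S6,S9,S11} splits into {S6,S9} and {S0} and {S5} and {S11}.
On input L, block {S6,S9} splits into {S6} and {S9}.
No further refinement is possible. Final partition (9 blocks): {S6} | {S3} | {S1} | {S2} | {S7} | {S0} | {S5} | {S11} | {S9}.
State S3 belongs to the block {S3}, which has 1 states.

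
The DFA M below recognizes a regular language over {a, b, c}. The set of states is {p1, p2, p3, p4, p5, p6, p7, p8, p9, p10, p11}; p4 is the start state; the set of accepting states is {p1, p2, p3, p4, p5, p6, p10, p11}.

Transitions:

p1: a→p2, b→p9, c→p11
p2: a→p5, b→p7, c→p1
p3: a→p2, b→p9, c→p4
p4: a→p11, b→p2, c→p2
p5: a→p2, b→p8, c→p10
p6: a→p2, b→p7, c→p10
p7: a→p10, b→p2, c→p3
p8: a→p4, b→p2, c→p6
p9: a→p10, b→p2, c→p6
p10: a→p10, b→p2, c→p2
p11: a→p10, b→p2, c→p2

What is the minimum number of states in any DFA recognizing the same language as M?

Initial partition by acceptance: {p1,p2,p3,p4,p5,p6,p10,p11} | {p7,p8,p9}.
Refine {p1,p2,p3,p4,p5,p6,p10,p11} on symbol b: members go to different blocks, giving {p1,p2,p3,p5,p6} and {p4,p10,p11}.
On input c, block {p1,p2,p3,p5,p6} splits into {p1,p3,p5,p6} and {p2}.
Stable partition: {p1,p3,p5,p6} | {p7,p8,p9} | {p4,p10,p11} | {p2} — 4 equivalence classes.

4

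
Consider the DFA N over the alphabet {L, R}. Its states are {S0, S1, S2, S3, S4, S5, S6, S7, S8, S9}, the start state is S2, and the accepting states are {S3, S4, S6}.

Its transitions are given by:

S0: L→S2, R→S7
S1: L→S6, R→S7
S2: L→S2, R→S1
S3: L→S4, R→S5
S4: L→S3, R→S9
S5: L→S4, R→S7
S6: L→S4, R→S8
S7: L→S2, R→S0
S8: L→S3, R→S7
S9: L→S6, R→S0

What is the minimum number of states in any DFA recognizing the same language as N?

4

Initial partition by acceptance: {S3,S4,S6} | {S0,S1,S2,S5,S7,S8,S9}.
Split {S0,S1,S2,S5,S7,S8,S9} by δ(·,L) → {S1,S5,S8,S9} and {S0,S2,S7}.
Refine {S0,S2,S7} on symbol R: members go to different blocks, giving {S0,S7} and {S2}.
Stable partition: {S3,S4,S6} | {S1,S5,S8,S9} | {S0,S7} | {S2} — 4 equivalence classes.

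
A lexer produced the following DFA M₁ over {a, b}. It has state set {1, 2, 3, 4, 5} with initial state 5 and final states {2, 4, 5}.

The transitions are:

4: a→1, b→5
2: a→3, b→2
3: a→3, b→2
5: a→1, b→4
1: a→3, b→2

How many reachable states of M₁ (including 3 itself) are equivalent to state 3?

Initial partition by acceptance: {2,4,5} | {1,3}.
Stable partition: {2,4,5} | {1,3} — 2 equivalence classes.
State 3 belongs to the block {1,3}, which has 2 states.

2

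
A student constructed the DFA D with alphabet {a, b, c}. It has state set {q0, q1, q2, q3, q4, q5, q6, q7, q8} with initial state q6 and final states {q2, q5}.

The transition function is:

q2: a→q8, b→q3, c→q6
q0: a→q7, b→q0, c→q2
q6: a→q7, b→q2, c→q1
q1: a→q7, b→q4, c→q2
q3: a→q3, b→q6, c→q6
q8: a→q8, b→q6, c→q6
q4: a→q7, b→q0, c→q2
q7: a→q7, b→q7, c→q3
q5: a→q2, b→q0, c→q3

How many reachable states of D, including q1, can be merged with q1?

3

Reachable states from the start: {q0,q1,q2,q3,q4,q6,q7,q8}. Unreachable: {q5} — drop them.
P0 = {q2} | {q0,q1,q3,q4,q6,q7,q8}.
Refine {q0,q1,q3,q4,q6,q7,q8} on symbol b: members go to different blocks, giving {q0,q1,q3,q4,q7,q8} and {q6}.
Split {q0,q1,q3,q4,q7,q8} by δ(·,b) → {q0,q1,q4,q7} and {q3,q8}.
On input c, block {q0,q1,q4,q7} splits into {q0,q1,q4} and {q7}.
Stable partition: {q2} | {q0,q1,q4} | {q6} | {q3,q8} | {q7} — 5 equivalence classes.
State q1 belongs to the block {q0,q1,q4}, which has 3 states.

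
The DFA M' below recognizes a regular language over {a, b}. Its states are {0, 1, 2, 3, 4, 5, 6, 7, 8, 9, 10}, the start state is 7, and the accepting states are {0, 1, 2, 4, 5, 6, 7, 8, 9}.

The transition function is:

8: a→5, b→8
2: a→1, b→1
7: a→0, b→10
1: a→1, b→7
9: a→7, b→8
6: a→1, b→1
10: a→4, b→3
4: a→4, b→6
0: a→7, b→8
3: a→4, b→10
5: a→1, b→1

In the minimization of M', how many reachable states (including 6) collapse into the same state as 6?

2

Reachable states from the start: {0,1,3,4,5,6,7,8,10}. Unreachable: {2,9} — drop them.
Initial partition by acceptance: {0,1,4,5,6,7,8} | {3,10}.
Refine {0,1,4,5,6,7,8} on symbol b: members go to different blocks, giving {0,1,4,5,6,8} and {7}.
On input a, block {0,1,4,5,6,8} splits into {1,4,5,6,8} and {0}.
Refine {1,4,5,6,8} on symbol b: members go to different blocks, giving {4,5,6,8} and {1}.
On input a, block {4,5,6,8} splits into {4,8} and {5,6}.
Split {4,8} by δ(·,a) → {4} and {8}.
No further refinement is possible. Final partition (7 blocks): {4} | {3,10} | {7} | {0} | {1} | {5,6} | {8}.
State 6 belongs to the block {5,6}, which has 2 states.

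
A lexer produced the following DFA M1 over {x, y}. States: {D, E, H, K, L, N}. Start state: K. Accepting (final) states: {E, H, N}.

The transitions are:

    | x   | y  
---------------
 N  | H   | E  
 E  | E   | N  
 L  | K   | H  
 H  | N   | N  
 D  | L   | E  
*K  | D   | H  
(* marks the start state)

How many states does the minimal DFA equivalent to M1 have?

P0 = {E,H,N} | {D,K,L}.
No further refinement is possible. Final partition (2 blocks): {E,H,N} | {D,K,L}.

2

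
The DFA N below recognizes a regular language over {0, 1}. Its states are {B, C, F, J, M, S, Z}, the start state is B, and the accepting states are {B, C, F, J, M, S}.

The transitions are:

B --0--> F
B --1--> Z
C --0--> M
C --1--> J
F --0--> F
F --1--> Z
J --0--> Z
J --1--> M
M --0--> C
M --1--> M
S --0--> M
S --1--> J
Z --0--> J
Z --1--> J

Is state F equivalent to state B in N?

Yes

First remove the unreachable states {S}; 6 states remain.
P0 = {B,C,F,J,M} | {Z}.
Split {B,C,F,J,M} by δ(·,0) → {B,C,F,M} and {J}.
On input 1, block {B,C,F,M} splits into {B,F} and {C} and {M}.
Stable partition: {B,F} | {Z} | {J} | {C} | {M} — 5 equivalence classes.
F and B lie in the same block of the stable partition, so they are equivalent — no string distinguishes them.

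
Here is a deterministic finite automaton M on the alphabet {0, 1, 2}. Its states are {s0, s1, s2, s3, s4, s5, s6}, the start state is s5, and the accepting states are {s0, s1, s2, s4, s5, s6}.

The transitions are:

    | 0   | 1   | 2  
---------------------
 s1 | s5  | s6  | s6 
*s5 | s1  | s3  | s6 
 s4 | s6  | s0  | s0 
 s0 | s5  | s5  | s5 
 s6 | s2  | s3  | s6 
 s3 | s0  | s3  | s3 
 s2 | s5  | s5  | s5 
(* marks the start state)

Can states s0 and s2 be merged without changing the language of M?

First remove the unreachable states {s4}; 6 states remain.
Start with accepting vs non-accepting: {s0,s1,s2,s5,s6} | {s3}.
Split {s0,s1,s2,s5,s6} by δ(·,1) → {s0,s1,s2} and {s5,s6}.
No further refinement is possible. Final partition (3 blocks): {s0,s1,s2} | {s3} | {s5,s6}.
s0 and s2 lie in the same block of the stable partition, so they are equivalent — no string distinguishes them.

Yes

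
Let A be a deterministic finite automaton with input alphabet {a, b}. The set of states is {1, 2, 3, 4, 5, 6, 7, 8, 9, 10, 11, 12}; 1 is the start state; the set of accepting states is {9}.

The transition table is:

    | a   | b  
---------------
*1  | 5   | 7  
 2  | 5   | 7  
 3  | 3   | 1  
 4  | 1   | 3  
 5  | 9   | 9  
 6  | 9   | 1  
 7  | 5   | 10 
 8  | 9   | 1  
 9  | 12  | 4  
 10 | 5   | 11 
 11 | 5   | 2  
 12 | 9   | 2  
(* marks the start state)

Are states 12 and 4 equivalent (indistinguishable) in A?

First remove the unreachable states {6,8}; 10 states remain.
Initial partition by acceptance: {9} | {1,2,3,4,5,7,10,11,12}.
On input a, block {1,2,3,4,5,7,10,11,12} splits into {1,2,3,4,7,10,11} and {5,12}.
On input a, block {1,2,3,4,7,10,11} splits into {1,2,7,10,11} and {3,4}.
Refine {5,12} on symbol b: members go to different blocks, giving {5} and {12}.
Refine {3,4} on symbol a: members go to different blocks, giving {3} and {4}.
No further refinement is possible. Final partition (6 blocks): {9} | {1,2,7,10,11} | {5} | {3} | {12} | {4}.
12 and 4 end up in different blocks, so they are distinguishable. For instance, the string 'a' is accepted from only 12.

No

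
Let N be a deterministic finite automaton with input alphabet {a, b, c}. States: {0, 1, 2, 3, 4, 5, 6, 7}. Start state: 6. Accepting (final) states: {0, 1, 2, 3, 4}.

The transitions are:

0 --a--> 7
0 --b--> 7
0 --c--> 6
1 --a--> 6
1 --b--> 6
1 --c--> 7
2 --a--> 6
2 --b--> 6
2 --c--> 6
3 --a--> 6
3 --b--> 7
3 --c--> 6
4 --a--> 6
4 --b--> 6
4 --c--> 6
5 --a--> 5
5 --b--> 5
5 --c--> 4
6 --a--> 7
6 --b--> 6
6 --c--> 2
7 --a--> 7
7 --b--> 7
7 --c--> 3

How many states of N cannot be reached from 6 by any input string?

Starting at 6 and following transitions, the reachable set is {2, 3, 6, 7}. That leaves 0, 1, 4, 5 unreachable — 4 in total.

4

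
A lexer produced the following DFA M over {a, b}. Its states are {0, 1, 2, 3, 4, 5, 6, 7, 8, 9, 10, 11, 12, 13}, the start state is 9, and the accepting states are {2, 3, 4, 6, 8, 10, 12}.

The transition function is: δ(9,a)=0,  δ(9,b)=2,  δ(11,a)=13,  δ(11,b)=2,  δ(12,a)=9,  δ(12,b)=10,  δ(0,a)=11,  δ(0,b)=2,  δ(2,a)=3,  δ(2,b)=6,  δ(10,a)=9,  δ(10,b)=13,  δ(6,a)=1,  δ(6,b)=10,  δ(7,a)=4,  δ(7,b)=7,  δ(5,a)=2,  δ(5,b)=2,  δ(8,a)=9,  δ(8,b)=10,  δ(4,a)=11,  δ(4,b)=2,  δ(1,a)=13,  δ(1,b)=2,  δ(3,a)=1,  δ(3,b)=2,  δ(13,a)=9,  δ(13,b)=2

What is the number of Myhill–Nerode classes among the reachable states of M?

Reachable states from the start: {0,1,2,3,6,9,10,11,13}. Unreachable: {4,5,7,8,12} — drop them.
Start with accepting vs non-accepting: {2,3,6,10} | {0,1,9,11,13}.
On input a, block {2,3,6,10} splits into {3,6,10} and {2}.
On input b, block {3,6,10} splits into {3} and {6} and {10}.
The partition is now stable with 5 blocks: {3} | {0,1,9,11,13} | {2} | {6} | {10}.

5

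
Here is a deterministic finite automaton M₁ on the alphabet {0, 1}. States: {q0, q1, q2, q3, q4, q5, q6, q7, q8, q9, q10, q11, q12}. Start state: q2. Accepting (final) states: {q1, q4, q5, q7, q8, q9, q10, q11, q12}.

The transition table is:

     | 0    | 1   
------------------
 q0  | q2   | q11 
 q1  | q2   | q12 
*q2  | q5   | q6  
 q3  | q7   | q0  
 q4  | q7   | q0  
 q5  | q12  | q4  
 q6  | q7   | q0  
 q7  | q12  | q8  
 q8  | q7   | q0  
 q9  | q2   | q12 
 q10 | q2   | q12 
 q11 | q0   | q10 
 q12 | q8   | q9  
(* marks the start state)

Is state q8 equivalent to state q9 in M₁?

No

States {q1,q3} cannot be reached from the start state, so discard them.
Initial partition by acceptance: {q4,q5,q7,q8,q9,q10,q11,q12} | {q0,q2,q6}.
Split {q4,q5,q7,q8,q9,q10,q11,q12} by δ(·,0) → {q4,q5,q7,q8,q12} and {q9,q10,q11}.
Refine {q4,q5,q7,q8,q12} on symbol 1: members go to different blocks, giving {q4,q8} and {q5,q7} and {q12}.
Split {q0,q2,q6} by δ(·,0) → {q2,q6} and {q0}.
Refine {q2,q6} on symbol 1: members go to different blocks, giving {q2} and {q6}.
Split {q9,q10,q11} by δ(·,0) → {q9,q10} and {q11}.
Stable partition: {q4,q8} | {q2} | {q9,q10} | {q5,q7} | {q12} | {q0} | {q6} | {q11} — 8 equivalence classes.
q8 and q9 end up in different blocks, so they are distinguishable. For instance, the string '0' is accepted from only q8.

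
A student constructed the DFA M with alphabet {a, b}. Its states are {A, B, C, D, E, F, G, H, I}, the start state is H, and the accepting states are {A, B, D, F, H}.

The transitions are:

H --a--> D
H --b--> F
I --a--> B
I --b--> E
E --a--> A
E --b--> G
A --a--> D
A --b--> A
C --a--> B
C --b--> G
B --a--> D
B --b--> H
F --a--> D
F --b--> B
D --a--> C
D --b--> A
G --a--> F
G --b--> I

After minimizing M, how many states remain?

Start with accepting vs non-accepting: {A,B,D,F,H} | {C,E,G,I}.
Split {A,B,D,F,H} by δ(·,a) → {A,B,F,H} and {D}.
No further refinement is possible. Final partition (3 blocks): {A,B,F,H} | {C,E,G,I} | {D}.

3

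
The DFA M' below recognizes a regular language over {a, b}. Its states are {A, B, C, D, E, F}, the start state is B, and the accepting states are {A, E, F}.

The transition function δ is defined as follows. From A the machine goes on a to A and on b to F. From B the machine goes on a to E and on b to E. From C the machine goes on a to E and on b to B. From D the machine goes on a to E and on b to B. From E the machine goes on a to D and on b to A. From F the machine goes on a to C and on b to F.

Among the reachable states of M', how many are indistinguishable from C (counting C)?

2

Every state is reachable, so we keep all 6.
Initial partition by acceptance: {A,E,F} | {B,C,D}.
Refine {A,E,F} on symbol a: members go to different blocks, giving {E,F} and {A}.
Split {E,F} by δ(·,b) → {E} and {F}.
Split {B,C,D} by δ(·,b) → {C,D} and {B}.
The partition is now stable with 5 blocks: {E} | {C,D} | {A} | {F} | {B}.
State C belongs to the block {C,D}, which has 2 states.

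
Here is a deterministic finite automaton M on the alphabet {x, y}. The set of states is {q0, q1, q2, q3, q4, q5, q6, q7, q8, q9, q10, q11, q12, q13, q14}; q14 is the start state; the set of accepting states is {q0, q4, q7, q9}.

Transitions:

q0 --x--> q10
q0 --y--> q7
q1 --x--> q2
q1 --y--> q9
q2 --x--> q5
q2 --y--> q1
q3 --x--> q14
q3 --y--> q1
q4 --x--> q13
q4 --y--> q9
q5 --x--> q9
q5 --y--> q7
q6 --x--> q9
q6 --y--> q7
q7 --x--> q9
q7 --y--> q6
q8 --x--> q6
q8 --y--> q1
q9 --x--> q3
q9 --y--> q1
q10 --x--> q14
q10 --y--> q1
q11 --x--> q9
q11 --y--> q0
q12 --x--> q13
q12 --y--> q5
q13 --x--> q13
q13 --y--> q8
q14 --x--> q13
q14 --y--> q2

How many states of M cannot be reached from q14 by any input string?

Starting at q14 and following transitions, the reachable set is {q1, q2, q3, q5, q6, q7, q8, q9, q13, q14}. That leaves q0, q4, q10, q11, q12 unreachable — 5 in total.

5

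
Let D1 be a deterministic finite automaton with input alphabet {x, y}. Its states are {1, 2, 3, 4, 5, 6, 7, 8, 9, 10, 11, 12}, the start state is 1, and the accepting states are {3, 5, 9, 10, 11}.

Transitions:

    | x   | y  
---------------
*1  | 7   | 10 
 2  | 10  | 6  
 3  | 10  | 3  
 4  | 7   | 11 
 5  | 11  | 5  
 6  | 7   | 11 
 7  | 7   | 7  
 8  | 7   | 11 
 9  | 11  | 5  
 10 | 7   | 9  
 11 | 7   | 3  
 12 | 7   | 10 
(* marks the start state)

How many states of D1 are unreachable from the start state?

No path from 1 leads to 2, 4, 6, 8, 12; the other 7 states are all reachable.

5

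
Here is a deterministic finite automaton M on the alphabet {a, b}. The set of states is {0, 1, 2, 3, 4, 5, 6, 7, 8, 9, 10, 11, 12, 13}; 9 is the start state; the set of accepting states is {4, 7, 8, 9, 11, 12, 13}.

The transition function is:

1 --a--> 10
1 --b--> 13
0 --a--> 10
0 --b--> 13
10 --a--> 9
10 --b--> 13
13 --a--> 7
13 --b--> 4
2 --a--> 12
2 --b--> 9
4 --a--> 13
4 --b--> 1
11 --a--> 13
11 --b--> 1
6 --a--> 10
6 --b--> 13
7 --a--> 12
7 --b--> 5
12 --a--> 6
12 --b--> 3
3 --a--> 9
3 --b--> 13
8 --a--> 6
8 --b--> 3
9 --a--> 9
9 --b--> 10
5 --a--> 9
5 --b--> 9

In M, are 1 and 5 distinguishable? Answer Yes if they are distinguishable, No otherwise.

Yes

States {0,2,8,11} cannot be reached from the start state, so discard them.
Initial partition by acceptance: {4,7,9,12,13} | {1,3,5,6,10}.
Split {4,7,9,12,13} by δ(·,a) → {4,7,9,13} and {12}.
Split {4,7,9,13} by δ(·,a) → {4,9,13} and {7}.
Refine {4,9,13} on symbol a: members go to different blocks, giving {4,9} and {13}.
On input a, block {4,9} splits into {4} and {9}.
On input a, block {1,3,5,6,10} splits into {3,5,10} and {1,6}.
Refine {3,5,10} on symbol b: members go to different blocks, giving {3,10} and {5}.
No further refinement is possible. Final partition (8 blocks): {4} | {3,10} | {12} | {7} | {13} | {9} | {1,6} | {5}.
1 and 5 end up in different blocks, so they are distinguishable. For instance, the string 'a' is accepted from only 5.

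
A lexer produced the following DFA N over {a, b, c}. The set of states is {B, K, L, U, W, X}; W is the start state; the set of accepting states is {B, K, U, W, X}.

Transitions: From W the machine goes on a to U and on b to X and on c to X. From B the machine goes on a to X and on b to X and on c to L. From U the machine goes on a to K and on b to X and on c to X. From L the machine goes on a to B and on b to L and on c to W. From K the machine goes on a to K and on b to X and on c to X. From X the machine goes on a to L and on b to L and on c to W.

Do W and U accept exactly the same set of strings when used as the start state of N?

All states are reachable from the start state.
Initial partition by acceptance: {B,K,U,W,X} | {L}.
On input a, block {B,K,U,W,X} splits into {B,K,U,W} and {X}.
On input a, block {B,K,U,W} splits into {K,U,W} and {B}.
No further refinement is possible. Final partition (4 blocks): {K,U,W} | {L} | {X} | {B}.
W and U lie in the same block of the stable partition, so they are equivalent — no string distinguishes them.

Yes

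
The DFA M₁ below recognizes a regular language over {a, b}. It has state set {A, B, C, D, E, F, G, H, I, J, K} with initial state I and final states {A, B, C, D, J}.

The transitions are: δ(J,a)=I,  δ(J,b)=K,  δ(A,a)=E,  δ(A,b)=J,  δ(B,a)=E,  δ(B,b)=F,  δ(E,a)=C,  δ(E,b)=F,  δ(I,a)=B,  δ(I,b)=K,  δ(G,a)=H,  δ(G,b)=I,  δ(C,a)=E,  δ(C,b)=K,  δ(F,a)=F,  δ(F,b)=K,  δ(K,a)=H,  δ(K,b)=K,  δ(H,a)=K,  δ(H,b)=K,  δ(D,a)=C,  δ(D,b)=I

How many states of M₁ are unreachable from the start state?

BFS from I reaches {B, C, E, F, H, I, K}; the 4 state(s) A, D, G, J are never visited.

4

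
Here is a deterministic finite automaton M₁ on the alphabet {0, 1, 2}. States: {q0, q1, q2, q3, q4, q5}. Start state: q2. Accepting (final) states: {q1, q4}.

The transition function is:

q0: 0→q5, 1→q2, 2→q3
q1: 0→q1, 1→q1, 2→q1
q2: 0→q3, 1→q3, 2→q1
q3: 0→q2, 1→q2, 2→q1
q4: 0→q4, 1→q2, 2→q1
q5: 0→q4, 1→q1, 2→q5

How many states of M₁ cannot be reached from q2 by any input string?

3

BFS from q2 reaches {q1, q2, q3}; the 3 state(s) q0, q4, q5 are never visited.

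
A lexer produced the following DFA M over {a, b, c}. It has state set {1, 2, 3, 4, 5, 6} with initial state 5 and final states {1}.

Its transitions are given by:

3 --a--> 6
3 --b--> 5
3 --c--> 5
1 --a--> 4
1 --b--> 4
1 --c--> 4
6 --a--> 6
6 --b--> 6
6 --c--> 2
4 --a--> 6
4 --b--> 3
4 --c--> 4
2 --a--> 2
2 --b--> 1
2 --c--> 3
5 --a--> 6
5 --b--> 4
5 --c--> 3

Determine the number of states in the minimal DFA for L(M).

4

P0 = {1} | {2,3,4,5,6}.
On input b, block {2,3,4,5,6} splits into {3,4,5,6} and {2}.
Refine {3,4,5,6} on symbol c: members go to different blocks, giving {3,4,5} and {6}.
Stable partition: {1} | {3,4,5} | {2} | {6} — 4 equivalence classes.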